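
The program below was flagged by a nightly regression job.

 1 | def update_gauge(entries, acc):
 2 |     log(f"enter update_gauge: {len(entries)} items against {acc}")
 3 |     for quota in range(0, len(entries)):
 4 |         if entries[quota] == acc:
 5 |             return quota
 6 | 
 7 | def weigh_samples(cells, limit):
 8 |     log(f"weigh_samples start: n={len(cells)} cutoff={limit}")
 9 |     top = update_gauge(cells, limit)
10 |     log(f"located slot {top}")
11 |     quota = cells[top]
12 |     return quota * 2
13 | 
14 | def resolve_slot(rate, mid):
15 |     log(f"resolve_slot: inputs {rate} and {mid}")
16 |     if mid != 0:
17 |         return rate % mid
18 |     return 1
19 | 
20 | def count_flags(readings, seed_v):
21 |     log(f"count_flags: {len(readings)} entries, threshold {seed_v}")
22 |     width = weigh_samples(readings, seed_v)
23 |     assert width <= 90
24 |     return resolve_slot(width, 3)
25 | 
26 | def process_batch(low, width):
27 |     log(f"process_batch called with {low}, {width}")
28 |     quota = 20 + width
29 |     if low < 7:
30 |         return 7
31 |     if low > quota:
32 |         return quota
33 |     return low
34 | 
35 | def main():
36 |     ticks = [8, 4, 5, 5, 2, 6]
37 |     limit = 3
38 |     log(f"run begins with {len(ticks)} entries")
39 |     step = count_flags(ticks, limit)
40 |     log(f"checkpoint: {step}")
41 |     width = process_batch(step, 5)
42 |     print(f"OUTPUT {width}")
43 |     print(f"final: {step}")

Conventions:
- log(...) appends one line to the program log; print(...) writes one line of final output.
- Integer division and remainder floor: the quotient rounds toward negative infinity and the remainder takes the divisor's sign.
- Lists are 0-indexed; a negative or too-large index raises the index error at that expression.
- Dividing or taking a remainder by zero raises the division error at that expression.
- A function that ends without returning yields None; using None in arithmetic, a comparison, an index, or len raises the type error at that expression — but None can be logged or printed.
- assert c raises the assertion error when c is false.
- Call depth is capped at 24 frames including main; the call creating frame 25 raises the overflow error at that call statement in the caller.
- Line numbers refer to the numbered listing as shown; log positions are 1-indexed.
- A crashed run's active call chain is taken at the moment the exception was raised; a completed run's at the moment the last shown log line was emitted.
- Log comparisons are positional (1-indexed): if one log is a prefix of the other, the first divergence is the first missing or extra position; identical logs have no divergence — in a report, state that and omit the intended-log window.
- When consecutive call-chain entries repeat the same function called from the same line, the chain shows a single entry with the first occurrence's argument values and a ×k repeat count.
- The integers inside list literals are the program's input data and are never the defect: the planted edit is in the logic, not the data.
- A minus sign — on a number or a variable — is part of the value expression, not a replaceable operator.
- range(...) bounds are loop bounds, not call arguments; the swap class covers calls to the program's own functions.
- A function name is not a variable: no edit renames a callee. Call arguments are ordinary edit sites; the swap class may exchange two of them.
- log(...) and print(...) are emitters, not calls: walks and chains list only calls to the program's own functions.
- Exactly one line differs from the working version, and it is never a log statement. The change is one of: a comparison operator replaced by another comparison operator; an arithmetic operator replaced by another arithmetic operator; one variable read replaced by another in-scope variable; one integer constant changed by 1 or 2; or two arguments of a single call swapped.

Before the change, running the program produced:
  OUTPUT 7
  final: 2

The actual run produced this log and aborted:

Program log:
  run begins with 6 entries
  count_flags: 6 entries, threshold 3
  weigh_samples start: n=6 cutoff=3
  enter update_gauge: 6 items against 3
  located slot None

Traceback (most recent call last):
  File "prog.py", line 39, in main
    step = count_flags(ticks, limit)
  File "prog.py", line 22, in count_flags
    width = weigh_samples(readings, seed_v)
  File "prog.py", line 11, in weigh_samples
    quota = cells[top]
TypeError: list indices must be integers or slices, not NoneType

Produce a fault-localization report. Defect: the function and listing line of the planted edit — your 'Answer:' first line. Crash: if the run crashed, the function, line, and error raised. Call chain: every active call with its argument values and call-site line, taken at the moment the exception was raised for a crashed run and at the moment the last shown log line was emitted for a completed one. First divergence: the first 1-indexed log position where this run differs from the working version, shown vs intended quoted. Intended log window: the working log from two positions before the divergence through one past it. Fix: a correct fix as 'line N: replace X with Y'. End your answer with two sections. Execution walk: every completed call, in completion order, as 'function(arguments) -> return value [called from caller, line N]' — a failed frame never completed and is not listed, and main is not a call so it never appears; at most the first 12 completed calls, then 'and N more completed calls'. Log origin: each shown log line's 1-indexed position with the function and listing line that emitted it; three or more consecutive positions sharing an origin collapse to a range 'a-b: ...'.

Answer: the defect is in main at line 37.
Core observation: The log first diverges at position 2: the faulty run prints 'count_flags: 6 entries, threshold 3' where the working version prints 'count_flags: 6 entries, threshold 4'.
Crash: weigh_samples, line 11, TypeError.
Call chain: main -> count_flags([8, 4, 5, 5, 2, 6], 3) (called at line 39) -> weigh_samples([8, 4, 5, 5, 2, 6], 3) (called at line 22).
First divergence: position 2; shown 'count_flags: 6 entries, threshold 3' vs intended 'count_flags: 6 entries, threshold 4'.
Intended log window:
  1: run begins with 6 entries
  2: count_flags: 6 entries, threshold 4
  3: weigh_samples start: n=6 cutoff=4
Execution walk:
  update_gauge([8, 4, 5, 5, 2, 6], 3) -> None  [called from weigh_samples, line 9]
Log origins:
  1: emitted by main (line 38)
  2: emitted by count_flags (line 21)
  3: emitted by weigh_samples (line 8)
  4: emitted by update_gauge (line 2)
  5: emitted by weigh_samples (line 10)
A correct fix: line 37: replace `3` with `4`.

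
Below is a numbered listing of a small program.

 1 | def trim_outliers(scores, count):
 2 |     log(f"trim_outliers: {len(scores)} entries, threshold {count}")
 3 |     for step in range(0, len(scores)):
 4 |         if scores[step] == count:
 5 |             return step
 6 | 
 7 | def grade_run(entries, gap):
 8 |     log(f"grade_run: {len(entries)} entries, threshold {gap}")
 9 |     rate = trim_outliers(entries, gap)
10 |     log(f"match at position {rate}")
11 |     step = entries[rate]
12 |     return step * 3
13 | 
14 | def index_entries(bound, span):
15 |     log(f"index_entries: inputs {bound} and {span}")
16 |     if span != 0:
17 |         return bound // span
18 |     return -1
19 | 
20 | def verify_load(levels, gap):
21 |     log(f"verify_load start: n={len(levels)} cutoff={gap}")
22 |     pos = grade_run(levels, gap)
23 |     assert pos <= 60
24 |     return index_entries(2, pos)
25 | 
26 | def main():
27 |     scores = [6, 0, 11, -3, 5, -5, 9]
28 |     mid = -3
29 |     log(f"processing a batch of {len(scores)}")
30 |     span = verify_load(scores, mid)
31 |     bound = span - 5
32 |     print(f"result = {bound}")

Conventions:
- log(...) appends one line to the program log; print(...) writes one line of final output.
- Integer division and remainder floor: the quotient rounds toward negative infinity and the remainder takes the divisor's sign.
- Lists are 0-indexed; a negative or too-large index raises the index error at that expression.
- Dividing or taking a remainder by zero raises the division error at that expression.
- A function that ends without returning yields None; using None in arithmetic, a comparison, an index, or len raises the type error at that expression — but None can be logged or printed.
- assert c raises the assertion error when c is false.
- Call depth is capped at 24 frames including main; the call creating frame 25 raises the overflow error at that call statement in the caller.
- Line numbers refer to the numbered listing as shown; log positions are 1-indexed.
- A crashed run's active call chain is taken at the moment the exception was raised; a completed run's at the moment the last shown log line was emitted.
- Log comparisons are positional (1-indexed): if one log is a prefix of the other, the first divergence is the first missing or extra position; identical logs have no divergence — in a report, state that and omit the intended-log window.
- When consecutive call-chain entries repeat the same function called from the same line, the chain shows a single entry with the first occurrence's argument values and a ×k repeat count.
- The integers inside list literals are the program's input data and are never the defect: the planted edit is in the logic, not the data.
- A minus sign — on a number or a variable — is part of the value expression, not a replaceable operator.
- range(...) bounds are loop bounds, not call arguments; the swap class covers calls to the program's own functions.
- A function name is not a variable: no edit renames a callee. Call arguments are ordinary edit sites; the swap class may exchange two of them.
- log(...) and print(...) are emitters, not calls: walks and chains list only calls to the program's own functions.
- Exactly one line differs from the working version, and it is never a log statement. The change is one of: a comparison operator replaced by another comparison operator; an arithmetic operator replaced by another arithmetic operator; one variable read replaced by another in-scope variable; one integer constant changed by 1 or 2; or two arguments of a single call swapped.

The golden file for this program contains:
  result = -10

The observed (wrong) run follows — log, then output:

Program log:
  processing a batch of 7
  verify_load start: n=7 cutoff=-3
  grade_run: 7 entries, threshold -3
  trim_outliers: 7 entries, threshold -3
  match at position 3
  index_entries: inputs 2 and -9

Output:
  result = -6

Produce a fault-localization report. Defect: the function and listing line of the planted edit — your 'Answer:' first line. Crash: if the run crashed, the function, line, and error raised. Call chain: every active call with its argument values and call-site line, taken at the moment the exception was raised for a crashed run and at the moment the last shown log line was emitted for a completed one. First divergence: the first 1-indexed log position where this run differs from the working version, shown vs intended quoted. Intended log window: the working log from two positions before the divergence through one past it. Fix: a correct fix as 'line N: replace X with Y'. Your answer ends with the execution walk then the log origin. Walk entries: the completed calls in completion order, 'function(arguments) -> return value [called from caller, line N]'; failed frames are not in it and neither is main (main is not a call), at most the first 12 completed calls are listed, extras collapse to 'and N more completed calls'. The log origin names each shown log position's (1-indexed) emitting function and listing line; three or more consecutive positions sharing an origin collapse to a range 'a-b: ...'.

Answer: the defect is in verify_load at line 24.
Core observation: Everything matches until log position 6, which reads 'index_entries: inputs 2 and -9' in place of 'index_entries: inputs -9 and 2'.
Call chain: main -> verify_load([6, 0, 11, -3, 5, -5, 9], -3) (called at line 30) -> index_entries(2, -9) (called at line 24).
First divergence: at position 6 the run shows 'index_entries: inputs 2 and -9' where the working version logs 'index_entries: inputs -9 and 2'.
Intended log window:
  4: trim_outliers: 7 entries, threshold -3
  5: match at position 3
  6: index_entries: inputs -9 and 2
Execution walk:
  trim_outliers([6, 0, 11, -3, 5, -5, 9], -3) -> 3  [called from grade_run, line 9]
  grade_run([6, 0, 11, -3, 5, -5, 9], -3) -> -9  [called from verify_load, line 22]
  index_entries(2, -9) -> -1  [called from verify_load, line 24]
  verify_load([6, 0, 11, -3, 5, -5, 9], -3) -> -1  [called from main, line 30]
Log origins:
  1 — main, line 29
  2 — verify_load, line 21
  3 — grade_run, line 8
  4 — trim_outliers, line 2
  5 — grade_run, line 10
  6 — index_entries, line 15
A correct fix: line 24: replace `index_entries(2, pos)` with `index_entries(pos, 2)`.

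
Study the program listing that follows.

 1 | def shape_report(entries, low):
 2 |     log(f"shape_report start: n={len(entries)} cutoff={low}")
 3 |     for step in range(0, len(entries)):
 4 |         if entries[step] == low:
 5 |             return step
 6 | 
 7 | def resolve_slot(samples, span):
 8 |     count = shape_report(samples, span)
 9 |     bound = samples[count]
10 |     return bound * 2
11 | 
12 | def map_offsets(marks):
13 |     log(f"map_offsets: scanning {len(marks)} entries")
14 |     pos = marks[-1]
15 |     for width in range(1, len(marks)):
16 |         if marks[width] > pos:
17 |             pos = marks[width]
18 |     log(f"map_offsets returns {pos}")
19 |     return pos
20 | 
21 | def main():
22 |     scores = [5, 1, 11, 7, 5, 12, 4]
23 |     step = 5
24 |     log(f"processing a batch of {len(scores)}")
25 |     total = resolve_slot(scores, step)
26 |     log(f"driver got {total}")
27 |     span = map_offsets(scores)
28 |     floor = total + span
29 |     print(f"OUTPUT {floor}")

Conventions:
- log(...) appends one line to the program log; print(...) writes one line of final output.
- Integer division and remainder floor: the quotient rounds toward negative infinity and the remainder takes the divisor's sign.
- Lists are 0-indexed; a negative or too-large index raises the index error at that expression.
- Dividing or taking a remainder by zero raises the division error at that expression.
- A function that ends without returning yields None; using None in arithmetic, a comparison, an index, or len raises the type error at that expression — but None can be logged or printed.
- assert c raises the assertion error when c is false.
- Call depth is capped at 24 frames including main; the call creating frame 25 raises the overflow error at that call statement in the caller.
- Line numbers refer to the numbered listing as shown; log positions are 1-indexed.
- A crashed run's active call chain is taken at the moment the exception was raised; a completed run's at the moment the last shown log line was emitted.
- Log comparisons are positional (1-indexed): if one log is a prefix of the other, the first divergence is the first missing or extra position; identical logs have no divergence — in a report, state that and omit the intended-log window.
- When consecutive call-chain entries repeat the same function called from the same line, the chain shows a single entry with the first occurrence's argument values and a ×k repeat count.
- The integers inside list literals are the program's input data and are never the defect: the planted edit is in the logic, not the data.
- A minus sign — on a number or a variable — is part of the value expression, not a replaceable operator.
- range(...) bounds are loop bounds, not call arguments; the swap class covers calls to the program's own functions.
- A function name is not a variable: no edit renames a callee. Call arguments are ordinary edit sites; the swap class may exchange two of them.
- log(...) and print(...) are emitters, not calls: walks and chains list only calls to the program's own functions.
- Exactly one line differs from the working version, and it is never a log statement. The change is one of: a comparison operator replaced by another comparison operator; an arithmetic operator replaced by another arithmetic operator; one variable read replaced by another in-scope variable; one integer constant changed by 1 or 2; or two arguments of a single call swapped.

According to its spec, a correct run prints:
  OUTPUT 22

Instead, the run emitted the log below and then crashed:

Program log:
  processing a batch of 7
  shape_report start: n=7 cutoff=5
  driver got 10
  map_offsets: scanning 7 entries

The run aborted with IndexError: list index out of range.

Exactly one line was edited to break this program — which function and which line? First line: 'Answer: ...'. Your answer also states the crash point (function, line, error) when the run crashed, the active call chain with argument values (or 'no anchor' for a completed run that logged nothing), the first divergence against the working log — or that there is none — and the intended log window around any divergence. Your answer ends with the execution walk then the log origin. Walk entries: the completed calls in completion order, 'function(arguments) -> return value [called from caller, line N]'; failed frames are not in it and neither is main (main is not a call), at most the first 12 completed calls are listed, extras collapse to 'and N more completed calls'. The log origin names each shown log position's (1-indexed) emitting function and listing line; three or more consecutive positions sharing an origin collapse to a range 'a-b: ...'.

Answer: the defect is in map_offsets at line 14.
The tell: The shown log is a 4-line prefix of the intended one, whose next entry is 'map_offsets returns 12'.
Crash: map_offsets, line 14, IndexError.
Call chain: main -> map_offsets([5, 1, 11, 7, 5, 12, 4]) (called at line 27).
First divergence: position 5; the shown log stops at 4 lines while the working version next logs 'map_offsets returns 12'.
Intended log window:
  3: driver got 10
  4: map_offsets: scanning 7 entries
  5: map_offsets returns 12
Execution walk:
  shape_report([5, 1, 11, 7, 5, 12, 4], 5) -> 0  [called from resolve_slot, line 8]
  resolve_slot([5, 1, 11, 7, 5, 12, 4], 5) -> 10  [called from main, line 25]
Origin of each log line:
  1 — main, line 24
  2 — shape_report, line 2
  3 — main, line 26
  4 — map_offsets, line 13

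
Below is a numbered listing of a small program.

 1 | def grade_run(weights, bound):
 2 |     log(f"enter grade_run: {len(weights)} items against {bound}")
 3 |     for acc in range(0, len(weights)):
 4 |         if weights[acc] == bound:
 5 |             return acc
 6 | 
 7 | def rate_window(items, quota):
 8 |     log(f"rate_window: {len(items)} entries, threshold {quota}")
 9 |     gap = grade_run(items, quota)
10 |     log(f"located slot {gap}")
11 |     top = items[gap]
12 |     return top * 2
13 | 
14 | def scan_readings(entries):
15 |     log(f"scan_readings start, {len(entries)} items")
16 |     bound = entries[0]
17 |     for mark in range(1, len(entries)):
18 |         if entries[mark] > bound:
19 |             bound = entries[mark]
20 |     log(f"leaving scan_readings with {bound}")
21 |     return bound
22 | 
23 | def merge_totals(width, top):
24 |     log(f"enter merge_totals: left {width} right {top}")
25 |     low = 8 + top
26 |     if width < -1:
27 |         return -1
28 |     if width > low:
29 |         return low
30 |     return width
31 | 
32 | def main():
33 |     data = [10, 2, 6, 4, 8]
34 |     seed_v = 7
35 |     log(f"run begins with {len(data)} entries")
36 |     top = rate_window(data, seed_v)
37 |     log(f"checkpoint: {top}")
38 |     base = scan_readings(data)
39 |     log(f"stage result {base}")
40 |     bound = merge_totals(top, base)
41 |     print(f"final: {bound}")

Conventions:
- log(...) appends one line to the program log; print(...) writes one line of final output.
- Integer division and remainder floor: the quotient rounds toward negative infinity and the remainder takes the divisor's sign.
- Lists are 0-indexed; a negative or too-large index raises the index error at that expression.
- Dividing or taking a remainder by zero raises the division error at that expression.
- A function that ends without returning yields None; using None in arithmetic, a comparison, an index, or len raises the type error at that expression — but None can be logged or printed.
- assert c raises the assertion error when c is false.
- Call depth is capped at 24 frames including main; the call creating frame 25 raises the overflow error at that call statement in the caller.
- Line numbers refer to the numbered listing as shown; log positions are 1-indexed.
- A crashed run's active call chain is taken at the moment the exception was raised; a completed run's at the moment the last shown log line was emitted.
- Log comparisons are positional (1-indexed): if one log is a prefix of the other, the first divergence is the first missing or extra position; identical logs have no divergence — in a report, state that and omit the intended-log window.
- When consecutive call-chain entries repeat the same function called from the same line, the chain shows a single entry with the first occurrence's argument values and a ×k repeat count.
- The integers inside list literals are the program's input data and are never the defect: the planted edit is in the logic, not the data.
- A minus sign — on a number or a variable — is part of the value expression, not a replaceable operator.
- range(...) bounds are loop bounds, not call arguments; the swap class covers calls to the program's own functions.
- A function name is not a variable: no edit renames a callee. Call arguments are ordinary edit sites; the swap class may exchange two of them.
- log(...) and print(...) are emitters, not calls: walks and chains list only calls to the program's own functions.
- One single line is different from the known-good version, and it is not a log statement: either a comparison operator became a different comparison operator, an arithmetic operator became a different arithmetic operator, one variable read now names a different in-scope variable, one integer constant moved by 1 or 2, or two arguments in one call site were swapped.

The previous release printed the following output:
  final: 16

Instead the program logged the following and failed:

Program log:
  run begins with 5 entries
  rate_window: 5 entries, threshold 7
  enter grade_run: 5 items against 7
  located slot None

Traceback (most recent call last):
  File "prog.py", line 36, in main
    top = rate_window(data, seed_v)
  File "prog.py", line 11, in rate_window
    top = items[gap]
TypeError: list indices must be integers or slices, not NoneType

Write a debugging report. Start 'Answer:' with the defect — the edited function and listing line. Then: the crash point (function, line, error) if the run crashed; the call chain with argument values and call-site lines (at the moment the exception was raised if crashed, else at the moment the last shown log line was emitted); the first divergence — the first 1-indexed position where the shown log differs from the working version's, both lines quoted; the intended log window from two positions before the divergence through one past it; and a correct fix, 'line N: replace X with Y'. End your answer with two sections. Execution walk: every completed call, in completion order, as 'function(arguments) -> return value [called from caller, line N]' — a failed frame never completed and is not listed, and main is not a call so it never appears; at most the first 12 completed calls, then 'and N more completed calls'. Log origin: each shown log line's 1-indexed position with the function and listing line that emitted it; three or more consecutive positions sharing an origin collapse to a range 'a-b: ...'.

Answer: the defect is in main at line 34.
Key observation: Log line 2 is where behavior first shows: 'rate_window: 5 entries, threshold 7' appears instead of 'rate_window: 5 entries, threshold 8'.
Crash: rate_window, line 11, TypeError.
Call chain: main -> rate_window([10, 2, 6, 4, 8], 7) (called at line 36).
First divergence: at position 2 the run shows 'rate_window: 5 entries, threshold 7' where the working version logs 'rate_window: 5 entries, threshold 8'.
Intended log window:
  1: run begins with 5 entries
  2: rate_window: 5 entries, threshold 8
  3: enter grade_run: 5 items against 8
Execution walk:
  grade_run([10, 2, 6, 4, 8], 7) -> None  [called from rate_window, line 9]
Origin of each log line:
  1: emitted by main (line 35)
  2: emitted by rate_window (line 8)
  3: emitted by grade_run (line 2)
  4: emitted by rate_window (line 10)
A correct fix: line 34: replace `7` with `8`.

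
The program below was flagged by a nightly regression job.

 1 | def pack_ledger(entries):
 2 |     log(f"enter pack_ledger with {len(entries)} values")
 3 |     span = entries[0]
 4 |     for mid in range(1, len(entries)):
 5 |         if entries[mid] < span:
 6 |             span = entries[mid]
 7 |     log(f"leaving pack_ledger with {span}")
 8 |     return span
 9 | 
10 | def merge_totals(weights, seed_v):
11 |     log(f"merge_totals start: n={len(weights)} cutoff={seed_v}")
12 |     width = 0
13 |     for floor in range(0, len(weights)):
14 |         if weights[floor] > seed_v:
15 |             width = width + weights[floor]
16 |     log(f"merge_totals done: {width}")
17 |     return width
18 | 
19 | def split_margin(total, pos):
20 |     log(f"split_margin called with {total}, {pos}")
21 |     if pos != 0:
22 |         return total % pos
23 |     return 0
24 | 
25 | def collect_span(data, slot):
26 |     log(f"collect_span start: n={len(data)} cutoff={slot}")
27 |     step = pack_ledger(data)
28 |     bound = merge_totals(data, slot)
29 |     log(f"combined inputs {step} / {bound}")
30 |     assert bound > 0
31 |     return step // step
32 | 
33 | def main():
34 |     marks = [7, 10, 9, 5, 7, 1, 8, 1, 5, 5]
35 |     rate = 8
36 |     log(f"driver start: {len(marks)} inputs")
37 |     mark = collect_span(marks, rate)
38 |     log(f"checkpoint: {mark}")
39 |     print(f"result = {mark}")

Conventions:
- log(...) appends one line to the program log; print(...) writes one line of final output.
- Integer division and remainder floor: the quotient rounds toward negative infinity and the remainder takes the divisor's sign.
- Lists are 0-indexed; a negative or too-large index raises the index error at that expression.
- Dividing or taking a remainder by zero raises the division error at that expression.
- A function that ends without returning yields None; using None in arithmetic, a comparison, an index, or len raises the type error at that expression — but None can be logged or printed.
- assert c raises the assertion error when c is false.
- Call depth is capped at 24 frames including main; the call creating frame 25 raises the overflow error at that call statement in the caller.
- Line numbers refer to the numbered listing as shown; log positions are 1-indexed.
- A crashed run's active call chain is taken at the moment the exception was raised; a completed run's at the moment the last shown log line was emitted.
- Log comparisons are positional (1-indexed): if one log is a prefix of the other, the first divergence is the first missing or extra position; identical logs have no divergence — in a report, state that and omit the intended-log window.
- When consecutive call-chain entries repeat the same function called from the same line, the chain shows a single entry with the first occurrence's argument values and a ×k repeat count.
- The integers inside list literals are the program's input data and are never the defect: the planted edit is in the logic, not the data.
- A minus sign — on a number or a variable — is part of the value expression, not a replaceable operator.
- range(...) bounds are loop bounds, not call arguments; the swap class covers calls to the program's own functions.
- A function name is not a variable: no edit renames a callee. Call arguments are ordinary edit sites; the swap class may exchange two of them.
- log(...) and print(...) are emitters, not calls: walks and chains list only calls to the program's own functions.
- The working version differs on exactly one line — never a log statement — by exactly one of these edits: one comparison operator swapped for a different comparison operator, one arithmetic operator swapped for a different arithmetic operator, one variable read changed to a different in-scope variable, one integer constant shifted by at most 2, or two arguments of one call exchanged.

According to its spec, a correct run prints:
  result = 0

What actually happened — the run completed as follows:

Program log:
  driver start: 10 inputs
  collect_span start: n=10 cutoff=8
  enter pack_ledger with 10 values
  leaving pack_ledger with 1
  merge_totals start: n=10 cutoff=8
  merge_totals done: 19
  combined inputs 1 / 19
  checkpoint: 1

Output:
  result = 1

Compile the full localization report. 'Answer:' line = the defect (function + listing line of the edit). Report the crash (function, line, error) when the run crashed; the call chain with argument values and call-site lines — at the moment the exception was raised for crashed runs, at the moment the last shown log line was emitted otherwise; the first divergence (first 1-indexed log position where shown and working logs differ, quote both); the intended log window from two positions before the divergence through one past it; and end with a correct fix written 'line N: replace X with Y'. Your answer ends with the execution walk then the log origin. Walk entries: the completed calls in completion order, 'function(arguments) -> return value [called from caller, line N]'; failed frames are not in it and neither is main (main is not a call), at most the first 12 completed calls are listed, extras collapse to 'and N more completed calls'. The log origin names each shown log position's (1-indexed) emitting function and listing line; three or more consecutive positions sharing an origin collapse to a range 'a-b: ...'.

Answer: the defect is in collect_span at line 31.
Key fact: Position 8 is the first bad log line: 'checkpoint: 1' should read 'checkpoint: 0'.
Call chain: main.
First divergence: at position 8 the run shows 'checkpoint: 1' where the working version logs 'checkpoint: 0'.
Intended log window:
  6: merge_totals done: 19
  7: combined inputs 1 / 19
  8: checkpoint: 0
Execution walk:
  pack_ledger([7, 10, 9, 5, 7, 1, 8, 1, 5, 5]) -> 1  [called from collect_span, line 27]
  merge_totals([7, 10, 9, 5, 7, 1, 8, 1, 5, 5], 8) -> 19  [called from collect_span, line 28]
  collect_span([7, 10, 9, 5, 7, 1, 8, 1, 5, 5], 8) -> 1  [called from main, line 37]
Log line origins:
  1 — main, line 36
  2 — collect_span, line 26
  3 — pack_ledger, line 2
  4 — pack_ledger, line 7
  5 — merge_totals, line 11
  6 — merge_totals, line 16
  7 — collect_span, line 29
  8 — main, line 38
A correct fix: line 31: replace `step // step` with `step // bound`.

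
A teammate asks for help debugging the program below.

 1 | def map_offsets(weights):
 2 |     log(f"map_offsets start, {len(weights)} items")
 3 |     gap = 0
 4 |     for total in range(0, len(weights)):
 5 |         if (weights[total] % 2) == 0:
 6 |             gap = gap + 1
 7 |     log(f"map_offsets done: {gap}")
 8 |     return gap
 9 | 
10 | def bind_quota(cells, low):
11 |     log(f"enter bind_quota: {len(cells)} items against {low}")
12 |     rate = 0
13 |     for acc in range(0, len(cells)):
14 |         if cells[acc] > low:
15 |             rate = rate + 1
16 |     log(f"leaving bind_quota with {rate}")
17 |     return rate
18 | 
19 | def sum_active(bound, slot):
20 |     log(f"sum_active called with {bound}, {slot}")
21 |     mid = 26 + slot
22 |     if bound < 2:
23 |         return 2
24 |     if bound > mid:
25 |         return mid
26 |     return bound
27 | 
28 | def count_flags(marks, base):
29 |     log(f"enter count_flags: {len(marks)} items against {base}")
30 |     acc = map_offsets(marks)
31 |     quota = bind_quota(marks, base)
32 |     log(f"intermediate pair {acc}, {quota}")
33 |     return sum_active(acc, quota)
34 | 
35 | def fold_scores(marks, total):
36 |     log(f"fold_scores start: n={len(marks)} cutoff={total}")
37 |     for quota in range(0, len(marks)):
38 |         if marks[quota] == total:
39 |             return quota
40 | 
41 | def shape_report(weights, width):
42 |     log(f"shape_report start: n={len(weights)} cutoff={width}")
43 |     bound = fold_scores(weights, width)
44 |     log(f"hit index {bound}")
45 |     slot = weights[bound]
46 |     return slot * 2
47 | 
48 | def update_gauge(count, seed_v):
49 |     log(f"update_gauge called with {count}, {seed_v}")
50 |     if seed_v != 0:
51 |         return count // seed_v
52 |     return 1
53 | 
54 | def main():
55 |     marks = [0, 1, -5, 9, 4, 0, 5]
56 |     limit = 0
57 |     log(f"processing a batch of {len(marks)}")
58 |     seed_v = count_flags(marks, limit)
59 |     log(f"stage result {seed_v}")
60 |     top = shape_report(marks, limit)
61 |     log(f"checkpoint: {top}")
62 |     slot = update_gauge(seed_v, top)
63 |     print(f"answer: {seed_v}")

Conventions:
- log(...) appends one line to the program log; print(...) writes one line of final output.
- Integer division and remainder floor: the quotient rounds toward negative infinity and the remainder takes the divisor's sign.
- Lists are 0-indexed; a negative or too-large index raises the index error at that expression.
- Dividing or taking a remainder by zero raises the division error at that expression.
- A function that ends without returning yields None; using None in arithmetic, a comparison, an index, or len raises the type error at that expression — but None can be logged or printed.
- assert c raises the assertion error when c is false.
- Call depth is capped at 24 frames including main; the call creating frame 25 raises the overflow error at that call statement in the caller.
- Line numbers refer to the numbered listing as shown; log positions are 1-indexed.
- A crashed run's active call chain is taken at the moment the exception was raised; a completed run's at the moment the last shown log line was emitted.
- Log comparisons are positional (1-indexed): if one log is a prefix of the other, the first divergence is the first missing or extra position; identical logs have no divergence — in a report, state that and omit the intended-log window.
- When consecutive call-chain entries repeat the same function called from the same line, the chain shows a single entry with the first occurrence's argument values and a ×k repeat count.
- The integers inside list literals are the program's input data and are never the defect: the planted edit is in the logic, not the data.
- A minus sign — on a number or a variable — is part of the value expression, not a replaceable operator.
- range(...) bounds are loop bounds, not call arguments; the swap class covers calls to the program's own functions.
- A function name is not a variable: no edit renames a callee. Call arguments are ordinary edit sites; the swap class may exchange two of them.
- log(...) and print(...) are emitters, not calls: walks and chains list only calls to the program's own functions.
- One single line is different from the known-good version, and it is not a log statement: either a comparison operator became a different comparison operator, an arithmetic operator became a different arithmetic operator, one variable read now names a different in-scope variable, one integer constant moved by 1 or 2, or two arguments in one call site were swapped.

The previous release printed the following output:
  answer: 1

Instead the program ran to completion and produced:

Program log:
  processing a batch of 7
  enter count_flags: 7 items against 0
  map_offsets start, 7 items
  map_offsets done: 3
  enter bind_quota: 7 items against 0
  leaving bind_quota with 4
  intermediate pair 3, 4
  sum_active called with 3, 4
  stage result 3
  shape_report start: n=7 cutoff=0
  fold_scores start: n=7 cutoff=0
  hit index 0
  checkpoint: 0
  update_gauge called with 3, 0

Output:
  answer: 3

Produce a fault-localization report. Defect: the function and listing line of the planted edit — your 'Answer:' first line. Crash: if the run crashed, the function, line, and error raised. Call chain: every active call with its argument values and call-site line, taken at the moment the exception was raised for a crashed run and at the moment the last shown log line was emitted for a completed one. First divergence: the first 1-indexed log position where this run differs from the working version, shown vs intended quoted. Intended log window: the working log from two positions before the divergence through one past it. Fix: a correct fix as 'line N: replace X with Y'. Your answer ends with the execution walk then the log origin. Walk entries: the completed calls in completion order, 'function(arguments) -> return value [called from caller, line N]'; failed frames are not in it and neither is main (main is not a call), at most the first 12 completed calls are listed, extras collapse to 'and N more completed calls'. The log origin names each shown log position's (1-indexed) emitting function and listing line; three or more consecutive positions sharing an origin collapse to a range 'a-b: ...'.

Answer: the defect is in main at line 63.
Core observation: The two runs log identically and part ways only at the printed values.
Call chain: main -> update_gauge(3, 0) (called at line 62).
First divergence: none; the two logs match at every position.
Execution walk:
  map_offsets([0, 1, -5, 9, 4, 0, 5]) -> 3  [called from count_flags, line 30]
  bind_quota([0, 1, -5, 9, 4, 0, 5], 0) -> 4  [called from count_flags, line 31]
  sum_active(3, 4) -> 3  [called from count_flags, line 33]
  count_flags([0, 1, -5, 9, 4, 0, 5], 0) -> 3  [called from main, line 58]
  fold_scores([0, 1, -5, 9, 4, 0, 5], 0) -> 0  [called from shape_report, line 43]
  shape_report([0, 1, -5, 9, 4, 0, 5], 0) -> 0  [called from main, line 60]
  update_gauge(3, 0) -> 1  [called from main, line 62]
Log origins:
  1: emitted by main (line 57)
  2: emitted by count_flags (line 29)
  3: emitted by map_offsets (line 2)
  4: emitted by map_offsets (line 7)
  5: emitted by bind_quota (line 11)
  6: emitted by bind_quota (line 16)
  7: emitted by count_flags (line 32)
  8: emitted by sum_active (line 20)
  9: emitted by main (line 59)
  10: emitted by shape_report (line 42)
  11: emitted by fold_scores (line 36)
  12: emitted by shape_report (line 44)
  13: emitted by main (line 61)
  14: emitted by update_gauge (line 49)
A correct fix: line 63: replace `seed_v` with `slot`.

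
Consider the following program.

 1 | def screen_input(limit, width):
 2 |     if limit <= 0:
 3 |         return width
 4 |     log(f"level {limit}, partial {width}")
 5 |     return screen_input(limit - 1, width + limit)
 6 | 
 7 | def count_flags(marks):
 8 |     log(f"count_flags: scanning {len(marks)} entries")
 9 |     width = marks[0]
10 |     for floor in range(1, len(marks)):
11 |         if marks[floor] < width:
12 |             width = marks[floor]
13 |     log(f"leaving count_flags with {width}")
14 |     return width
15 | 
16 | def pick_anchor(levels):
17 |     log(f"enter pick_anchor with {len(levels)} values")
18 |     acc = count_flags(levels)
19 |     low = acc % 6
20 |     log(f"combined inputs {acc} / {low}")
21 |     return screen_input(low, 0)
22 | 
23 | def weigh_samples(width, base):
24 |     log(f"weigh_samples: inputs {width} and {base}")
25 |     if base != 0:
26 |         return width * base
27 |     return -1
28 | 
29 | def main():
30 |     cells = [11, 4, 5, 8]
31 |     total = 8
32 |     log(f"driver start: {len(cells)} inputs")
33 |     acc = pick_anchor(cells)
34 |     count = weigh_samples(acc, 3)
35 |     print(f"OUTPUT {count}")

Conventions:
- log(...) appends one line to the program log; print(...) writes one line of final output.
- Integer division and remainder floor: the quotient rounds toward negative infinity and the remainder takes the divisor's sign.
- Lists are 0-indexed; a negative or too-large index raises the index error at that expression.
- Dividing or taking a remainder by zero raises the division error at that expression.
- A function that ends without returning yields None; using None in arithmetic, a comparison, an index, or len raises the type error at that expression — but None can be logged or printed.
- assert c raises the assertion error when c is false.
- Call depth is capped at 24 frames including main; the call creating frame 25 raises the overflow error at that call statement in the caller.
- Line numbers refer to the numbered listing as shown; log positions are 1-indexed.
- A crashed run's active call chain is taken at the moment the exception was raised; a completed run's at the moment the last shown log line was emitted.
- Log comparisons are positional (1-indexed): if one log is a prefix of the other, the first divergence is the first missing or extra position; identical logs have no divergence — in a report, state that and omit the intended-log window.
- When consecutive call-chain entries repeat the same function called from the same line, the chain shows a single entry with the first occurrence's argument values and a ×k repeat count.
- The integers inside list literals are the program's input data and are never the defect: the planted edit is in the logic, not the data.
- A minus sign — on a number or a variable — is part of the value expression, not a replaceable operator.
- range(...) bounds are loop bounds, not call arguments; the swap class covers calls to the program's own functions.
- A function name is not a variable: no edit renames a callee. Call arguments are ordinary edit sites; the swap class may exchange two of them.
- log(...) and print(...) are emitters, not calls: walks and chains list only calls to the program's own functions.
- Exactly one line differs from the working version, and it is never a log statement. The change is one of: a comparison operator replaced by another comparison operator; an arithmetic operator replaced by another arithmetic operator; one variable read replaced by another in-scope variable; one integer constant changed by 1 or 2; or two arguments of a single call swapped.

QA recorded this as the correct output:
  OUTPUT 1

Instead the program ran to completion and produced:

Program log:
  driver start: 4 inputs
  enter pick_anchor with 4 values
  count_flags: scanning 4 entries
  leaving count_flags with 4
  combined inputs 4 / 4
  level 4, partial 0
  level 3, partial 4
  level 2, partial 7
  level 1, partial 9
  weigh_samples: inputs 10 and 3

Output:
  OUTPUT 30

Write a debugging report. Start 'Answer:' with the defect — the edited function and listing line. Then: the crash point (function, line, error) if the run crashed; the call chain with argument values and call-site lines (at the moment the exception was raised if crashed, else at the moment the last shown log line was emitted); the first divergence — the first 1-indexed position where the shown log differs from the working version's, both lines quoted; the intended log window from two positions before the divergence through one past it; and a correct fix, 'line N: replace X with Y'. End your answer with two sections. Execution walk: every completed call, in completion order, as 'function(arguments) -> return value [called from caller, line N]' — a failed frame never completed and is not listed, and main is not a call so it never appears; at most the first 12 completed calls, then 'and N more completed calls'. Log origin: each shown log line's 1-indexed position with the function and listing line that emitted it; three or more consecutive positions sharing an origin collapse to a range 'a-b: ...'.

Answer: the defect is in weigh_samples at line 26.
Key fact: Every logged value matches the working version; the printed result is what differs.
Call chain: main -> weigh_samples(10, 3) (called at line 34).
First divergence: none (the log streams are identical).
Execution walk:
  count_flags([11, 4, 5, 8]) -> 4  [called from pick_anchor, line 18]
  screen_input(0, 10) -> 10  [called from screen_input, line 5]
  screen_input(1, 9) -> 10  [called from screen_input, line 5]
  screen_input(2, 7) -> 10  [called from screen_input, line 5]
  screen_input(3, 4) -> 10  [called from screen_input, line 5]
  screen_input(4, 0) -> 10  [called from pick_anchor, line 21]
  pick_anchor([11, 4, 5, 8]) -> 10  [called from main, line 33]
  weigh_samples(10, 3) -> 30  [called from main, line 34]
Log line origins:
  1: emitted by main (line 32)
  2: emitted by pick_anchor (line 17)
  3: emitted by count_flags (line 8)
  4: emitted by count_flags (line 13)
  5: emitted by pick_anchor (line 20)
  6-9: emitted by screen_input (line 4)
  10: emitted by weigh_samples (line 24)
A correct fix: line 26: replace `*` with `%`.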